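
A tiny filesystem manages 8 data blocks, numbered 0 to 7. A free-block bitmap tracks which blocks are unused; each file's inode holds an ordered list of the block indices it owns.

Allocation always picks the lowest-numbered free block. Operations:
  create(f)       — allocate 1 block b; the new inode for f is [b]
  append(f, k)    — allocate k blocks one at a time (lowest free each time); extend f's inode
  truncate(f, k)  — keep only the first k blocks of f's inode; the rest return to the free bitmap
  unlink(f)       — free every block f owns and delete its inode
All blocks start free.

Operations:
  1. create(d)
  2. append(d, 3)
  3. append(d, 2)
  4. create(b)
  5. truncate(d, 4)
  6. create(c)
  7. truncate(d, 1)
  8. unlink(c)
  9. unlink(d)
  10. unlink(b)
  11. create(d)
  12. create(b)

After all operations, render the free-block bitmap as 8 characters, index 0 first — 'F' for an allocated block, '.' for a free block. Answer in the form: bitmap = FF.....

bitmap = FF......

after create(d) → d:[0]  free=[F.......]
after append(d, 3) → d:[0, 1, 2, 3]  free=[FFFF....]
after append(d, 2) → d:[0, 1, 2, 3, 4, 5]  free=[FFFFFF..]
after create(b) → b:[6], d:[0, 1, 2, 3, 4, 5]  free=[FFFFFFF.]
after truncate(d, 4) → b:[6], d:[0, 1, 2, 3]  free=[FFFF..F.]
after create(c) → b:[6], c:[4], d:[0, 1, 2, 3]  free=[FFFFF.F.]
after truncate(d, 1) → b:[6], c:[4], d:[0]  free=[F...F.F.]
after unlink(c) → b:[6], d:[0]  free=[F.....F.]
after unlink(d) → b:[6]  free=[......F.]
after unlink(b) →   free=[........]
after create(d) → d:[0]  free=[F.......]
after create(b) → b:[1], d:[0]  free=[FF......]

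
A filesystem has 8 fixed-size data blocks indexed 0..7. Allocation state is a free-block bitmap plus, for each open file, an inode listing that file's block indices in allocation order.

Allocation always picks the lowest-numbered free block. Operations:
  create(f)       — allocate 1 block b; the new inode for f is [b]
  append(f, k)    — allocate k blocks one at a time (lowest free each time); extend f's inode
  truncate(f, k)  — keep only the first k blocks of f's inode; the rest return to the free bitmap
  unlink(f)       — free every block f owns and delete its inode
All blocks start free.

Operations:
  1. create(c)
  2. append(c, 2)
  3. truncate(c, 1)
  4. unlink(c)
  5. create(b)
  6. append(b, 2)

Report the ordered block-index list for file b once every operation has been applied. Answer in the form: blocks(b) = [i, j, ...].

blocks(b) = [0, 1, 2]

[1] create(c) — c=0 (map F.......)
[2] append(c, 2) — c=0,1,2 (map FFF.....)
[3] truncate(c, 1) — c=0 (map F.......)
[4] unlink(c) —  (map ........)
[5] create(b) — b=0 (map F.......)
[6] append(b, 2) — b=0,1,2 (map FFF.....)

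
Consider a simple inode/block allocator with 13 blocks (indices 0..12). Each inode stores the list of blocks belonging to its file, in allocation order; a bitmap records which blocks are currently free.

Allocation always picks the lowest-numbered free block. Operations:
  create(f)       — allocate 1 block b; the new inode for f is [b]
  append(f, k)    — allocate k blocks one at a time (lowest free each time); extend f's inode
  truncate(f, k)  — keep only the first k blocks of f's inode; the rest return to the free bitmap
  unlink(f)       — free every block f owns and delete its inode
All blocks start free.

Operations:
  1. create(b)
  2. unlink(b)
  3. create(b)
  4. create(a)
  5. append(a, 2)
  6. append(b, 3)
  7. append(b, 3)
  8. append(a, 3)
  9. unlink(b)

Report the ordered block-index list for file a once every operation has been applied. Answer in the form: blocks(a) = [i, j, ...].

blocks(a) = [1, 2, 3, 10, 11, 12]

  1. create(b)  ⇒  F............  {b→[0]}
  2. unlink(b)  ⇒  .............  {}
  3. create(b)  ⇒  F............  {b→[0]}
  4. create(a)  ⇒  FF...........  {a→[1]; b→[0]}
  5. append(a, 2)  ⇒  FFFF.........  {a→[1, 2, 3]; b→[0]}
  6. append(b, 3)  ⇒  FFFFFFF......  {a→[1, 2, 3]; b→[0, 4, 5, 6]}
  7. append(b, 3)  ⇒  FFFFFFFFFF...  {a→[1, 2, 3]; b→[0, 4, 5, 6, 7, 8, 9]}
  8. append(a, 3)  ⇒  FFFFFFFFFFFFF  {a→[1, 2, 3, 10, 11, 12]; b→[0, 4, 5, 6, 7, 8, 9]}
  9. unlink(b)  ⇒  .FFF......FFF  {a→[1, 2, 3, 10, 11, 12]}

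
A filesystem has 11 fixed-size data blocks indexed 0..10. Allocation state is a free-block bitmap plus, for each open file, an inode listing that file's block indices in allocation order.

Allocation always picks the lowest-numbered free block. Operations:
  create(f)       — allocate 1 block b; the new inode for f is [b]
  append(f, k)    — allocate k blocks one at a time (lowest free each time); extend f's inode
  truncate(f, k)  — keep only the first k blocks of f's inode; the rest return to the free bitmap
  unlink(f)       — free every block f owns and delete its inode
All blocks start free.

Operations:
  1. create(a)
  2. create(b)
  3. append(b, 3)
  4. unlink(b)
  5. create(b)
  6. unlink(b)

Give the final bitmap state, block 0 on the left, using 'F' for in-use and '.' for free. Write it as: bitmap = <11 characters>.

bitmap = F..........

after create(a) → a:[0]  free=[F..........]
after create(b) → a:[0], b:[1]  free=[FF.........]
after append(b, 3) → a:[0], b:[1, 2, 3, 4]  free=[FFFFF......]
after unlink(b) → a:[0]  free=[F..........]
after create(b) → a:[0], b:[1]  free=[FF.........]
after unlink(b) → a:[0]  free=[F..........]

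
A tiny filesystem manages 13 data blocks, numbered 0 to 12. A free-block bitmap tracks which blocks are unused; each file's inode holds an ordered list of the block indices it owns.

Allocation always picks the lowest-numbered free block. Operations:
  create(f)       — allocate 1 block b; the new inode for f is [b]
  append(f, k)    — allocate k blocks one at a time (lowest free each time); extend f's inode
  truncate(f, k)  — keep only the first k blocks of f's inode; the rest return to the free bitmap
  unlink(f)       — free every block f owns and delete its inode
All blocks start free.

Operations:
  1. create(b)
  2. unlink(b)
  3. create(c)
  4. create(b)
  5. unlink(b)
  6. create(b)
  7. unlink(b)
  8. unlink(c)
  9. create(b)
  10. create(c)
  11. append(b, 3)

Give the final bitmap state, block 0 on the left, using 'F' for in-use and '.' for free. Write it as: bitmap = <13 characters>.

  1. create(b)  ⇒  F............  {b→[0]}
  2. unlink(b)  ⇒  .............  {}
  3. create(c)  ⇒  F............  {c→[0]}
  4. create(b)  ⇒  FF...........  {b→[1]; c→[0]}
  5. unlink(b)  ⇒  F............  {c→[0]}
  6. create(b)  ⇒  FF...........  {b→[1]; c→[0]}
  7. unlink(b)  ⇒  F............  {c→[0]}
  8. unlink(c)  ⇒  .............  {}
  9. create(b)  ⇒  F............  {b→[0]}
  10. create(c)  ⇒  FF...........  {b→[0]; c→[1]}
  11. append(b, 3)  ⇒  FFFFF........  {b→[0, 2, 3, 4]; c→[1]}

bitmap = FFFFF........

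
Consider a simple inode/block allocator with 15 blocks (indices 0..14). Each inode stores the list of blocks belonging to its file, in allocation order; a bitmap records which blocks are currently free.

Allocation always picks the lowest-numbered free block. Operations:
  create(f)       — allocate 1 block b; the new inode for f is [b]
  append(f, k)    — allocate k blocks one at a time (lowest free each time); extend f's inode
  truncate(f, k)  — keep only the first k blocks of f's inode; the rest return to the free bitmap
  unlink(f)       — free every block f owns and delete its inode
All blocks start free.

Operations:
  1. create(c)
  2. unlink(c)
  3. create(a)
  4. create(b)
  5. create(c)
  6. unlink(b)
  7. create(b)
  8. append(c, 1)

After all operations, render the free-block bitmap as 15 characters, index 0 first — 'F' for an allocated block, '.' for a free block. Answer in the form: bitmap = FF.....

create(c): bitmap=F.............. | c=[0]
unlink(c): bitmap=............... | 
create(a): bitmap=F.............. | a=[0]
create(b): bitmap=FF............. | a=[0] b=[1]
create(c): bitmap=FFF............ | a=[0] b=[1] c=[2]
unlink(b): bitmap=F.F............ | a=[0] c=[2]
create(b): bitmap=FFF............ | a=[0] b=[1] c=[2]
append(c, 1): bitmap=FFFF........... | a=[0] b=[1] c=[2, 3]

bitmap = FFFF...........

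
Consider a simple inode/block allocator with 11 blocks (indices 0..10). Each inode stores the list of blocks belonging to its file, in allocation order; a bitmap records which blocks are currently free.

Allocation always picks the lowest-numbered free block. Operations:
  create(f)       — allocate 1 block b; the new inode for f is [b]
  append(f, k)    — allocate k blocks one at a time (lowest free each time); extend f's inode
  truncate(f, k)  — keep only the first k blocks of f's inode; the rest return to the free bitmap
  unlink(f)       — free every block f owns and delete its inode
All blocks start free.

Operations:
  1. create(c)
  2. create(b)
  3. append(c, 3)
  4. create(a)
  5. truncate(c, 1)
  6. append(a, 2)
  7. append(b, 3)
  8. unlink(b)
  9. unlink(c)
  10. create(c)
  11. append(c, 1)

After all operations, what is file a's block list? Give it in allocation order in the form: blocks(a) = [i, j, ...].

[1] create(c) — c=0 (map F..........)
[2] create(b) — b=1 c=0 (map FF.........)
[3] append(c, 3) — b=1 c=0,2,3,4 (map FFFFF......)
[4] create(a) — a=5 b=1 c=0,2,3,4 (map FFFFFF.....)
[5] truncate(c, 1) — a=5 b=1 c=0 (map FF...F.....)
[6] append(a, 2) — a=5,2,3 b=1 c=0 (map FFFF.F.....)
[7] append(b, 3) — a=5,2,3 b=1,4,6,7 c=0 (map FFFFFFFF...)
[8] unlink(b) — a=5,2,3 c=0 (map F.FF.F.....)
[9] unlink(c) — a=5,2,3 (map ..FF.F.....)
[10] create(c) — a=5,2,3 c=0 (map F.FF.F.....)
[11] append(c, 1) — a=5,2,3 c=0,1 (map FFFF.F.....)

blocks(a) = [5, 2, 3]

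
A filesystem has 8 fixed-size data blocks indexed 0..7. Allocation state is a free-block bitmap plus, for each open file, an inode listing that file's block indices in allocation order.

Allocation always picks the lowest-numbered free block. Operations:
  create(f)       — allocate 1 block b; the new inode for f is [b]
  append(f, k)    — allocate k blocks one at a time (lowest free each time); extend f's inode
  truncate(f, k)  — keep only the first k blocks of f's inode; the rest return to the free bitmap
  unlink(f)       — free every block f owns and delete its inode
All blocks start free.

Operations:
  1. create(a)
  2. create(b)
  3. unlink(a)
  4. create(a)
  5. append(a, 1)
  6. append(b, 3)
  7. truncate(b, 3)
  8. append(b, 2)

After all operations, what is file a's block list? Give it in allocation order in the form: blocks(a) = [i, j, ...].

  1. create(a)  ⇒  F.......  {a→[0]}
  2. create(b)  ⇒  FF......  {a→[0]; b→[1]}
  3. unlink(a)  ⇒  .F......  {b→[1]}
  4. create(a)  ⇒  FF......  {a→[0]; b→[1]}
  5. append(a, 1)  ⇒  FFF.....  {a→[0, 2]; b→[1]}
  6. append(b, 3)  ⇒  FFFFFF..  {a→[0, 2]; b→[1, 3, 4, 5]}
  7. truncate(b, 3)  ⇒  FFFFF...  {a→[0, 2]; b→[1, 3, 4]}
  8. append(b, 2)  ⇒  FFFFFFF.  {a→[0, 2]; b→[1, 3, 4, 5, 6]}

blocks(a) = [0, 2]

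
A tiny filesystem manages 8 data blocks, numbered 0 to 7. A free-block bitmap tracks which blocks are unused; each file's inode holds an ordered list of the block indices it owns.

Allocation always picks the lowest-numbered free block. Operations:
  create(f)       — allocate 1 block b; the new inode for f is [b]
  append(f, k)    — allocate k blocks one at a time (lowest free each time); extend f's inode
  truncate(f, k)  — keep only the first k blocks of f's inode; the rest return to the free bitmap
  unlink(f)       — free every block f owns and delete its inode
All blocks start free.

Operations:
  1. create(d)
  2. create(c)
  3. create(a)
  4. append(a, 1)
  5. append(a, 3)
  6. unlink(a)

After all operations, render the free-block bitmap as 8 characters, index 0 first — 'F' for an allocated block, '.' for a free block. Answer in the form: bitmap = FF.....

bitmap = FF......

  1. create(d)  ⇒  F.......  {d→[0]}
  2. create(c)  ⇒  FF......  {c→[1]; d→[0]}
  3. create(a)  ⇒  FFF.....  {a→[2]; c→[1]; d→[0]}
  4. append(a, 1)  ⇒  FFFF....  {a→[2, 3]; c→[1]; d→[0]}
  5. append(a, 3)  ⇒  FFFFFFF.  {a→[2, 3, 4, 5, 6]; c→[1]; d→[0]}
  6. unlink(a)  ⇒  FF......  {c→[1]; d→[0]}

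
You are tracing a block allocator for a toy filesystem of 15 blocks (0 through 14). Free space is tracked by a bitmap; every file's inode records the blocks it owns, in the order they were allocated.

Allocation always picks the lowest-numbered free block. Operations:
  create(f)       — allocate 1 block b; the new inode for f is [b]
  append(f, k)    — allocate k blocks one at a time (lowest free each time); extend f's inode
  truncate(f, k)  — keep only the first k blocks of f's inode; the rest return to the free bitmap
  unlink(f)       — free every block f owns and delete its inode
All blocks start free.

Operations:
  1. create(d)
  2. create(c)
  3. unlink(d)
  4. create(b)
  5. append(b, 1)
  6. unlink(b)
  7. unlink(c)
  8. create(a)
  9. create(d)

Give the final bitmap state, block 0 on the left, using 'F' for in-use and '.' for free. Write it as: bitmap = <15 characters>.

bitmap = FF.............

  1. create(d)  ⇒  F..............  {d→[0]}
  2. create(c)  ⇒  FF.............  {c→[1]; d→[0]}
  3. unlink(d)  ⇒  .F.............  {c→[1]}
  4. create(b)  ⇒  FF.............  {b→[0]; c→[1]}
  5. append(b, 1)  ⇒  FFF............  {b→[0, 2]; c→[1]}
  6. unlink(b)  ⇒  .F.............  {c→[1]}
  7. unlink(c)  ⇒  ...............  {}
  8. create(a)  ⇒  F..............  {a→[0]}
  9. create(d)  ⇒  FF.............  {a→[0]; d→[1]}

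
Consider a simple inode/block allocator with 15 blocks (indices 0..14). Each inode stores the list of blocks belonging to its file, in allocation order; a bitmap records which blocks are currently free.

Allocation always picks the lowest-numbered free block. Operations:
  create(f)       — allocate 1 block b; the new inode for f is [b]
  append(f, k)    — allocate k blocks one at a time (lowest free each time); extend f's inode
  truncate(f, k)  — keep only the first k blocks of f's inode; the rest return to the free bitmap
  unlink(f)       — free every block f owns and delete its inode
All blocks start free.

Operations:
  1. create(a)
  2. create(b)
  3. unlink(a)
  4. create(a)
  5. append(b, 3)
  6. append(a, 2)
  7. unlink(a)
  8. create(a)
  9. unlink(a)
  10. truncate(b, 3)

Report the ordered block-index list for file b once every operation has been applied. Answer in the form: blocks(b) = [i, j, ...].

  1. create(a)  ⇒  F..............  {a→[0]}
  2. create(b)  ⇒  FF.............  {a→[0]; b→[1]}
  3. unlink(a)  ⇒  .F.............  {b→[1]}
  4. create(a)  ⇒  FF.............  {a→[0]; b→[1]}
  5. append(b, 3)  ⇒  FFFFF..........  {a→[0]; b→[1, 2, 3, 4]}
  6. append(a, 2)  ⇒  FFFFFFF........  {a→[0, 5, 6]; b→[1, 2, 3, 4]}
  7. unlink(a)  ⇒  .FFFF..........  {b→[1, 2, 3, 4]}
  8. create(a)  ⇒  FFFFF..........  {a→[0]; b→[1, 2, 3, 4]}
  9. unlink(a)  ⇒  .FFFF..........  {b→[1, 2, 3, 4]}
  10. truncate(b, 3)  ⇒  .FFF...........  {b→[1, 2, 3]}

blocks(b) = [1, 2, 3]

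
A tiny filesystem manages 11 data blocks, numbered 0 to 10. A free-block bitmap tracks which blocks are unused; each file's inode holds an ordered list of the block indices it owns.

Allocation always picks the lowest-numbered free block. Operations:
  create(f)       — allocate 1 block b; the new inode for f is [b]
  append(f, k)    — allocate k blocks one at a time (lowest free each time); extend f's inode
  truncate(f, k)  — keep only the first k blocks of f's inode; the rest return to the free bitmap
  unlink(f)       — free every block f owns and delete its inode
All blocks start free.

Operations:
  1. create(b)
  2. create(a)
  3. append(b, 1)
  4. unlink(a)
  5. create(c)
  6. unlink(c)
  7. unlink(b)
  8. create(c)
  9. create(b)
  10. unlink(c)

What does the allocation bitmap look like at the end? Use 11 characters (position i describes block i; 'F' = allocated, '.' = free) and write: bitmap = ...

bitmap = .F.........

after create(b) → b:[0]  free=[F..........]
after create(a) → a:[1], b:[0]  free=[FF.........]
after append(b, 1) → a:[1], b:[0, 2]  free=[FFF........]
after unlink(a) → b:[0, 2]  free=[F.F........]
after create(c) → b:[0, 2], c:[1]  free=[FFF........]
after unlink(c) → b:[0, 2]  free=[F.F........]
after unlink(b) →   free=[...........]
after create(c) → c:[0]  free=[F..........]
after create(b) → b:[1], c:[0]  free=[FF.........]
after unlink(c) → b:[1]  free=[.F.........]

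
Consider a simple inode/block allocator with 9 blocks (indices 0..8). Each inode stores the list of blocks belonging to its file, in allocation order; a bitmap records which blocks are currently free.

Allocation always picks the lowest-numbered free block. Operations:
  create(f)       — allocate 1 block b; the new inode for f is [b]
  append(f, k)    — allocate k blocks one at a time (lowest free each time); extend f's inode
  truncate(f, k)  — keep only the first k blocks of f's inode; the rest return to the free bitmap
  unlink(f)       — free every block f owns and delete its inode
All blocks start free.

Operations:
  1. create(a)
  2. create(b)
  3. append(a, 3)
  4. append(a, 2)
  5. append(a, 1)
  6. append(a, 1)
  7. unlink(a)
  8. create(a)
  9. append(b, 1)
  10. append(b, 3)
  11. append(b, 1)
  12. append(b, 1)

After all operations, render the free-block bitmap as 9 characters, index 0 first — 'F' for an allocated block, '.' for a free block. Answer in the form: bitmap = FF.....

[1] create(a) — a=0 (map F........)
[2] create(b) — a=0 b=1 (map FF.......)
[3] append(a, 3) — a=0,2,3,4 b=1 (map FFFFF....)
[4] append(a, 2) — a=0,2,3,4,5,6 b=1 (map FFFFFFF..)
[5] append(a, 1) — a=0,2,3,4,5,6,7 b=1 (map FFFFFFFF.)
[6] append(a, 1) — a=0,2,3,4,5,6,7,8 b=1 (map FFFFFFFFF)
[7] unlink(a) — b=1 (map .F.......)
[8] create(a) — a=0 b=1 (map FF.......)
[9] append(b, 1) — a=0 b=1,2 (map FFF......)
[10] append(b, 3) — a=0 b=1,2,3,4,5 (map FFFFFF...)
[11] append(b, 1) — a=0 b=1,2,3,4,5,6 (map FFFFFFF..)
[12] append(b, 1) — a=0 b=1,2,3,4,5,6,7 (map FFFFFFFF.)

bitmap = FFFFFFFF.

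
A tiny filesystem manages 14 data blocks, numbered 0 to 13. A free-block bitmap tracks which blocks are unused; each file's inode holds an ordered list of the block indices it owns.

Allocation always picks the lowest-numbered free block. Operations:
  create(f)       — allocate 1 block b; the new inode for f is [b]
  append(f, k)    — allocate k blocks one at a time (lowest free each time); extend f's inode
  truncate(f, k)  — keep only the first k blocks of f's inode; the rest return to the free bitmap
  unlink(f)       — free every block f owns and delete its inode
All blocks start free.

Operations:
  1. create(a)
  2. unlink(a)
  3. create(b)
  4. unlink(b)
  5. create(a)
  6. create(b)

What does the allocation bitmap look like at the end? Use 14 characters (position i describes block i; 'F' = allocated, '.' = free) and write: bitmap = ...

bitmap = FF............

after create(a) → a:[0]  free=[F.............]
after unlink(a) →   free=[..............]
after create(b) → b:[0]  free=[F.............]
after unlink(b) →   free=[..............]
after create(a) → a:[0]  free=[F.............]
after create(b) → a:[0], b:[1]  free=[FF............]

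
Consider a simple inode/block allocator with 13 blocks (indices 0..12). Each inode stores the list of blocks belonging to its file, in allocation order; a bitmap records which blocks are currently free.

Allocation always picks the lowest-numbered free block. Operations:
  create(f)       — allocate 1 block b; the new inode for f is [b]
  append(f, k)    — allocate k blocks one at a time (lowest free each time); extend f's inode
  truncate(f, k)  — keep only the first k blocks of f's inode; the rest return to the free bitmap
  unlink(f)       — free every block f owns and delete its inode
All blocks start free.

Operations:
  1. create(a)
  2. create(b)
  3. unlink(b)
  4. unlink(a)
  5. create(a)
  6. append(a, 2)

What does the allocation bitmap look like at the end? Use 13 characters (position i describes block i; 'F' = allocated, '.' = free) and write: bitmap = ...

  1. create(a)  ⇒  F............  {a→[0]}
  2. create(b)  ⇒  FF...........  {a→[0]; b→[1]}
  3. unlink(b)  ⇒  F............  {a→[0]}
  4. unlink(a)  ⇒  .............  {}
  5. create(a)  ⇒  F............  {a→[0]}
  6. append(a, 2)  ⇒  FFF..........  {a→[0, 1, 2]}

bitmap = FFF..........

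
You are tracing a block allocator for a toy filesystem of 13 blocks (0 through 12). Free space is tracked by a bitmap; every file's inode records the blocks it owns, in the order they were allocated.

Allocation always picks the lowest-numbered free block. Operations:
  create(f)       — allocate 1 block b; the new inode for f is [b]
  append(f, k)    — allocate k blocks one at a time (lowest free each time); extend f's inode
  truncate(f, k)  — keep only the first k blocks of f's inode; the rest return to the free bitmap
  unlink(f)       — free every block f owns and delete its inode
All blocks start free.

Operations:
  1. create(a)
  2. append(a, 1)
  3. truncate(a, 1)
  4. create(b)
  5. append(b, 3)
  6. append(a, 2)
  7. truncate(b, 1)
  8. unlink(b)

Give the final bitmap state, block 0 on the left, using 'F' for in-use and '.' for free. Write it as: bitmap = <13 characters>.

bitmap = F....FF......

  1. create(a)  ⇒  F............  {a→[0]}
  2. append(a, 1)  ⇒  FF...........  {a→[0, 1]}
  3. truncate(a, 1)  ⇒  F............  {a→[0]}
  4. create(b)  ⇒  FF...........  {a→[0]; b→[1]}
  5. append(b, 3)  ⇒  FFFFF........  {a→[0]; b→[1, 2, 3, 4]}
  6. append(a, 2)  ⇒  FFFFFFF......  {a→[0, 5, 6]; b→[1, 2, 3, 4]}
  7. truncate(b, 1)  ⇒  FF...FF......  {a→[0, 5, 6]; b→[1]}
  8. unlink(b)  ⇒  F....FF......  {a→[0, 5, 6]}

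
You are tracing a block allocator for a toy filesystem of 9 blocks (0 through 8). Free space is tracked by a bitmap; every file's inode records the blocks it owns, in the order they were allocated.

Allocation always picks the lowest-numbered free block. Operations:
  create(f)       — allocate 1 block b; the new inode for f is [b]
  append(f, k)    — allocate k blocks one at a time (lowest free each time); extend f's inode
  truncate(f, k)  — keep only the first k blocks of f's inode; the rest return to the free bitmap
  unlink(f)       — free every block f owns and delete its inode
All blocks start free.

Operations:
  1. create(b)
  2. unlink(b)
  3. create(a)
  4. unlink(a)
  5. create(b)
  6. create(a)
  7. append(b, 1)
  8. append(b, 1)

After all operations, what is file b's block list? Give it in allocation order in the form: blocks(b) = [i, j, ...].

after create(b) → b:[0]  free=[F........]
after unlink(b) →   free=[.........]
after create(a) → a:[0]  free=[F........]
after unlink(a) →   free=[.........]
after create(b) → b:[0]  free=[F........]
after create(a) → a:[1], b:[0]  free=[FF.......]
after append(b, 1) → a:[1], b:[0, 2]  free=[FFF......]
after append(b, 1) → a:[1], b:[0, 2, 3]  free=[FFFF.....]

blocks(b) = [0, 2, 3]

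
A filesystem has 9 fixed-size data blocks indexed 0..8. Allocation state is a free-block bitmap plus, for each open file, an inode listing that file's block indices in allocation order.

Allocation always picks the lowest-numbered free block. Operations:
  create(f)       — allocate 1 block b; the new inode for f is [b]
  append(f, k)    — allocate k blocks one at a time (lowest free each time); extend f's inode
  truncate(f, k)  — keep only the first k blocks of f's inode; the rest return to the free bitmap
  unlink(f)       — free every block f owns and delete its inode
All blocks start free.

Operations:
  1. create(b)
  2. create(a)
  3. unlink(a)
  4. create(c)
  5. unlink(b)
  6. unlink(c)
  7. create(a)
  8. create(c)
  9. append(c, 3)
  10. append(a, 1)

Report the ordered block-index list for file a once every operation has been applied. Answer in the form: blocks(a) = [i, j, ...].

blocks(a) = [0, 5]

create(b): bitmap=F........ | b=[0]
create(a): bitmap=FF....... | a=[1] b=[0]
unlink(a): bitmap=F........ | b=[0]
create(c): bitmap=FF....... | b=[0] c=[1]
unlink(b): bitmap=.F....... | c=[1]
unlink(c): bitmap=......... | 
create(a): bitmap=F........ | a=[0]
create(c): bitmap=FF....... | a=[0] c=[1]
append(c, 3): bitmap=FFFFF.... | a=[0] c=[1, 2, 3, 4]
append(a, 1): bitmap=FFFFFF... | a=[0, 5] c=[1, 2, 3, 4]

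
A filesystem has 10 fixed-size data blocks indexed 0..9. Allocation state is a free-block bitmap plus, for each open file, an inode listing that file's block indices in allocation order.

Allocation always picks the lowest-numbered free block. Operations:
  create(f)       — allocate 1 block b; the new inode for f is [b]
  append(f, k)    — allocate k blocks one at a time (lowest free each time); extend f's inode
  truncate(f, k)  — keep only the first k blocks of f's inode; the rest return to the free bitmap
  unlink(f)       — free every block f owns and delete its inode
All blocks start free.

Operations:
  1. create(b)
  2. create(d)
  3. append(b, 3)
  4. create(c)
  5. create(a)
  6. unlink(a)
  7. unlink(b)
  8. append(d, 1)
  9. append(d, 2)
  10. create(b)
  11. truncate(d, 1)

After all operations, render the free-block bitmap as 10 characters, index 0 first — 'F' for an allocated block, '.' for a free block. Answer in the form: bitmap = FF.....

create(b): bitmap=F......... | b=[0]
create(d): bitmap=FF........ | b=[0] d=[1]
append(b, 3): bitmap=FFFFF..... | b=[0, 2, 3, 4] d=[1]
create(c): bitmap=FFFFFF.... | b=[0, 2, 3, 4] c=[5] d=[1]
create(a): bitmap=FFFFFFF... | a=[6] b=[0, 2, 3, 4] c=[5] d=[1]
unlink(a): bitmap=FFFFFF.... | b=[0, 2, 3, 4] c=[5] d=[1]
unlink(b): bitmap=.F...F.... | c=[5] d=[1]
append(d, 1): bitmap=FF...F.... | c=[5] d=[1, 0]
append(d, 2): bitmap=FFFF.F.... | c=[5] d=[1, 0, 2, 3]
create(b): bitmap=FFFFFF.... | b=[4] c=[5] d=[1, 0, 2, 3]
truncate(d, 1): bitmap=.F..FF.... | b=[4] c=[5] d=[1]

bitmap = .F..FF....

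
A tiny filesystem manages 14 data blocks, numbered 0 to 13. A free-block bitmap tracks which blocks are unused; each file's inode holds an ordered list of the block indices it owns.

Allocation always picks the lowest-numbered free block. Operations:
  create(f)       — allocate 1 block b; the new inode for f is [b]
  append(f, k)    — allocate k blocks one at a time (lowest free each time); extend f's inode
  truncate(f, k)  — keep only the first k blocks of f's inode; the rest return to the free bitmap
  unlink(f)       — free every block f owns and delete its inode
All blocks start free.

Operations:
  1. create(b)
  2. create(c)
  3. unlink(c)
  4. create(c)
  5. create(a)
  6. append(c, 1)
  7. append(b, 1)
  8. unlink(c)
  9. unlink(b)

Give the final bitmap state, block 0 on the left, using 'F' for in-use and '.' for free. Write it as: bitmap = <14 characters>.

after create(b) → b:[0]  free=[F.............]
after create(c) → b:[0], c:[1]  free=[FF............]
after unlink(c) → b:[0]  free=[F.............]
after create(c) → b:[0], c:[1]  free=[FF............]
after create(a) → a:[2], b:[0], c:[1]  free=[FFF...........]
after append(c, 1) → a:[2], b:[0], c:[1, 3]  free=[FFFF..........]
after append(b, 1) → a:[2], b:[0, 4], c:[1, 3]  free=[FFFFF.........]
after unlink(c) → a:[2], b:[0, 4]  free=[F.F.F.........]
after unlink(b) → a:[2]  free=[..F...........]

bitmap = ..F...........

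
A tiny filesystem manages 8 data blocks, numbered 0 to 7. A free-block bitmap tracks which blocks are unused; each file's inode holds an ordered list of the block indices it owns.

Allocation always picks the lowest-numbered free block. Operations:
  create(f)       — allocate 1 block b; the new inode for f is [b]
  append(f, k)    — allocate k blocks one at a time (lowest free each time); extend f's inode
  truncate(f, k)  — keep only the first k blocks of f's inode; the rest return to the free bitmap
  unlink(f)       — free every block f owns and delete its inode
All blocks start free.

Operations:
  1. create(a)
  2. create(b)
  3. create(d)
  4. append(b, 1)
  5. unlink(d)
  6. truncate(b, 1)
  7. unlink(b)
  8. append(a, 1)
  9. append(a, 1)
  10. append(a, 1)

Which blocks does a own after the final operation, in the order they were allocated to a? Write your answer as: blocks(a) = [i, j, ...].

[1] create(a) — a=0 (map F.......)
[2] create(b) — a=0 b=1 (map FF......)
[3] create(d) — a=0 b=1 d=2 (map FFF.....)
[4] append(b, 1) — a=0 b=1,3 d=2 (map FFFF....)
[5] unlink(d) — a=0 b=1,3 (map FF.F....)
[6] truncate(b, 1) — a=0 b=1 (map FF......)
[7] unlink(b) — a=0 (map F.......)
[8] append(a, 1) — a=0,1 (map FF......)
[9] append(a, 1) — a=0,1,2 (map FFF.....)
[10] append(a, 1) — a=0,1,2,3 (map FFFF....)

blocks(a) = [0, 1, 2, 3]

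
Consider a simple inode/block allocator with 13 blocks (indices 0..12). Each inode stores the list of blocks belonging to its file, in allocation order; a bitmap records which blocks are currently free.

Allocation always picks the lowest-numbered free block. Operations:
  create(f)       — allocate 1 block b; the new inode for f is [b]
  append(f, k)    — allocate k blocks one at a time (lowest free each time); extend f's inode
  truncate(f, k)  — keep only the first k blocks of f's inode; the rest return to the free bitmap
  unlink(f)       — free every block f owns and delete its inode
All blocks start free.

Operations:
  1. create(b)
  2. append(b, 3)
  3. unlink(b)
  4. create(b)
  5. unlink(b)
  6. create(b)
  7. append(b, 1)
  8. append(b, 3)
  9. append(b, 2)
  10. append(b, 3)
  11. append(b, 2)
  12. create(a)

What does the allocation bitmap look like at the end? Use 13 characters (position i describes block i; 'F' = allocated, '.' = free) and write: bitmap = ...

after create(b) → b:[0]  free=[F............]
after append(b, 3) → b:[0, 1, 2, 3]  free=[FFFF.........]
after unlink(b) →   free=[.............]
after create(b) → b:[0]  free=[F............]
after unlink(b) →   free=[.............]
after create(b) → b:[0]  free=[F............]
after append(b, 1) → b:[0, 1]  free=[FF...........]
after append(b, 3) → b:[0, 1, 2, 3, 4]  free=[FFFFF........]
after append(b, 2) → b:[0, 1, 2, 3, 4, 5, 6]  free=[FFFFFFF......]
after append(b, 3) → b:[0, 1, 2, 3, 4, 5, 6, 7, 8, 9]  free=[FFFFFFFFFF...]
after append(b, 2) → b:[0, 1, 2, 3, 4, 5, 6, 7, 8, 9, 10, 11]  free=[FFFFFFFFFFFF.]
after create(a) → a:[12], b:[0, 1, 2, 3, 4, 5, 6, 7, 8, 9, 10, 11]  free=[FFFFFFFFFFFFF]

bitmap = FFFFFFFFFFFFF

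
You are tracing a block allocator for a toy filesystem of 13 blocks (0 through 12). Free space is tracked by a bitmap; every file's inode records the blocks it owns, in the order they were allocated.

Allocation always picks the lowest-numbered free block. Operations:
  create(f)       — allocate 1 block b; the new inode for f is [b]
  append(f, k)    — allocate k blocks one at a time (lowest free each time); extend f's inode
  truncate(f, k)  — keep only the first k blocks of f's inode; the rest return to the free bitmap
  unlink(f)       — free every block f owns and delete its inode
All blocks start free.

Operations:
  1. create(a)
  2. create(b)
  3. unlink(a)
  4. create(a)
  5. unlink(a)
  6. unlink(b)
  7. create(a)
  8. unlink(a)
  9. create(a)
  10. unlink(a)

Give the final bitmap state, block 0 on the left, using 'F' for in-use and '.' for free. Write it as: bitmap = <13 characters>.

  1. create(a)  ⇒  F............  {a→[0]}
  2. create(b)  ⇒  FF...........  {a→[0]; b→[1]}
  3. unlink(a)  ⇒  .F...........  {b→[1]}
  4. create(a)  ⇒  FF...........  {a→[0]; b→[1]}
  5. unlink(a)  ⇒  .F...........  {b→[1]}
  6. unlink(b)  ⇒  .............  {}
  7. create(a)  ⇒  F............  {a→[0]}
  8. unlink(a)  ⇒  .............  {}
  9. create(a)  ⇒  F............  {a→[0]}
  10. unlink(a)  ⇒  .............  {}

bitmap = .............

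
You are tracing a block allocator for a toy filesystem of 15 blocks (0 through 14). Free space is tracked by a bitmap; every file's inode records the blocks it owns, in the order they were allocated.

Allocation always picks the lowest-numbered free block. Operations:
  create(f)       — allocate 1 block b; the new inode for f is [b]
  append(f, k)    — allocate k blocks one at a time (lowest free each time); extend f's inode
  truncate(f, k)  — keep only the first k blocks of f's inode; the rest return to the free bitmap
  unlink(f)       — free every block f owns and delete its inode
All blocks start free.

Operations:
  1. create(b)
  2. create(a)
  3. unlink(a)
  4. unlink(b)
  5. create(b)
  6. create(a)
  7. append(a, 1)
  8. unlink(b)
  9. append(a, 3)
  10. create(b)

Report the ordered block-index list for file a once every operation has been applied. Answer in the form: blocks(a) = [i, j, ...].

[1] create(b) — b=0 (map F..............)
[2] create(a) — a=1 b=0 (map FF.............)
[3] unlink(a) — b=0 (map F..............)
[4] unlink(b) —  (map ...............)
[5] create(b) — b=0 (map F..............)
[6] create(a) — a=1 b=0 (map FF.............)
[7] append(a, 1) — a=1,2 b=0 (map FFF............)
[8] unlink(b) — a=1,2 (map .FF............)
[9] append(a, 3) — a=1,2,0,3,4 (map FFFFF..........)
[10] create(b) — a=1,2,0,3,4 b=5 (map FFFFFF.........)

blocks(a) = [1, 2, 0, 3, 4]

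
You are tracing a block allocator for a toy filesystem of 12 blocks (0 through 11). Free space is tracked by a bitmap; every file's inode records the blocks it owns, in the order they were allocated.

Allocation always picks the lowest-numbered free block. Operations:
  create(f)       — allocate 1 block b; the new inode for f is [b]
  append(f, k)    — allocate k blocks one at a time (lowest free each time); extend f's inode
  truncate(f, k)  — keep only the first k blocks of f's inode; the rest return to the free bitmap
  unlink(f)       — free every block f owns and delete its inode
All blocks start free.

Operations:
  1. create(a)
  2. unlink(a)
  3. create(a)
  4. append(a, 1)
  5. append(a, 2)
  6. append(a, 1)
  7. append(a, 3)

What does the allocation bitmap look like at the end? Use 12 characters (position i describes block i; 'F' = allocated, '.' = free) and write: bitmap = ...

create(a): bitmap=F........... | a=[0]
unlink(a): bitmap=............ | 
create(a): bitmap=F........... | a=[0]
append(a, 1): bitmap=FF.......... | a=[0, 1]
append(a, 2): bitmap=FFFF........ | a=[0, 1, 2, 3]
append(a, 1): bitmap=FFFFF....... | a=[0, 1, 2, 3, 4]
append(a, 3): bitmap=FFFFFFFF.... | a=[0, 1, 2, 3, 4, 5, 6, 7]

bitmap = FFFFFFFF....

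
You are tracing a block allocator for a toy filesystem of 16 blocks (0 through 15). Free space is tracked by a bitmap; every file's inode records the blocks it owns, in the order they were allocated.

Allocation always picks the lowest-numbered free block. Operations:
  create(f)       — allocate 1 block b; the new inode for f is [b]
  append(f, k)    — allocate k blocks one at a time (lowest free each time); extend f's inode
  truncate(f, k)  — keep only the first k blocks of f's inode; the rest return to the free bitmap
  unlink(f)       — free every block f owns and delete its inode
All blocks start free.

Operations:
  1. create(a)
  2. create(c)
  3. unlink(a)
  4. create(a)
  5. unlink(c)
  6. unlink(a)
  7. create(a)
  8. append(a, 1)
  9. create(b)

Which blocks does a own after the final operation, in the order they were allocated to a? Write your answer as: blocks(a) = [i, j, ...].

blocks(a) = [0, 1]

create(a): bitmap=F............... | a=[0]
create(c): bitmap=FF.............. | a=[0] c=[1]
unlink(a): bitmap=.F.............. | c=[1]
create(a): bitmap=FF.............. | a=[0] c=[1]
unlink(c): bitmap=F............... | a=[0]
unlink(a): bitmap=................ | 
create(a): bitmap=F............... | a=[0]
append(a, 1): bitmap=FF.............. | a=[0, 1]
create(b): bitmap=FFF............. | a=[0, 1] b=[2]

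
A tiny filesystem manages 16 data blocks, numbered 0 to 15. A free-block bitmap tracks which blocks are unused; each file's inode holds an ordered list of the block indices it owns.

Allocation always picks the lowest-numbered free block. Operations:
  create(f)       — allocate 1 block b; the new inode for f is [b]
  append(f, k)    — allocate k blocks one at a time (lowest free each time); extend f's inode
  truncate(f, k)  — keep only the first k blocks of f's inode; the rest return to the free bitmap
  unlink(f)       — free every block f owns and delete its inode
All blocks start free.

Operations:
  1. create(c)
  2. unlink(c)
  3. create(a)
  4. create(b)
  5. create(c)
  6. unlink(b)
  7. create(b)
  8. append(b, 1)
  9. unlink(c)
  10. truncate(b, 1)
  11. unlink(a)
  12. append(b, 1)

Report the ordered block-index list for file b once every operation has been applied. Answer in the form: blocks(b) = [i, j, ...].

blocks(b) = [1, 0]

after create(c) → c:[0]  free=[F...............]
after unlink(c) →   free=[................]
after create(a) → a:[0]  free=[F...............]
after create(b) → a:[0], b:[1]  free=[FF..............]
after create(c) → a:[0], b:[1], c:[2]  free=[FFF.............]
after unlink(b) → a:[0], c:[2]  free=[F.F.............]
after create(b) → a:[0], b:[1], c:[2]  free=[FFF.............]
after append(b, 1) → a:[0], b:[1, 3], c:[2]  free=[FFFF............]
after unlink(c) → a:[0], b:[1, 3]  free=[FF.F............]
after truncate(b, 1) → a:[0], b:[1]  free=[FF..............]
after unlink(a) → b:[1]  free=[.F..............]
after append(b, 1) → b:[1, 0]  free=[FF..............]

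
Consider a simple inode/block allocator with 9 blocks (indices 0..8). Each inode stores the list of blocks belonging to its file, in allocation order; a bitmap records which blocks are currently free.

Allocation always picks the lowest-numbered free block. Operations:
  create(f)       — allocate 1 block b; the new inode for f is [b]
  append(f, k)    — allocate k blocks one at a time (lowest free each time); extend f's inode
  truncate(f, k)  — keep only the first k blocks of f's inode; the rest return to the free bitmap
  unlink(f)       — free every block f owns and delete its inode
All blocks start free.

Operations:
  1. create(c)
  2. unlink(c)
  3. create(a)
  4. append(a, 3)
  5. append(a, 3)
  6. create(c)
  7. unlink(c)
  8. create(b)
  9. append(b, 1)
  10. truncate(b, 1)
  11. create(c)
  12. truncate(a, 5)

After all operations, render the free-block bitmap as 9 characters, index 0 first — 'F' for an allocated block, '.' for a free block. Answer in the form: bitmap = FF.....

  1. create(c)  ⇒  F........  {c→[0]}
  2. unlink(c)  ⇒  .........  {}
  3. create(a)  ⇒  F........  {a→[0]}
  4. append(a, 3)  ⇒  FFFF.....  {a→[0, 1, 2, 3]}
  5. append(a, 3)  ⇒  FFFFFFF..  {a→[0, 1, 2, 3, 4, 5, 6]}
  6. create(c)  ⇒  FFFFFFFF.  {a→[0, 1, 2, 3, 4, 5, 6]; c→[7]}
  7. unlink(c)  ⇒  FFFFFFF..  {a→[0, 1, 2, 3, 4, 5, 6]}
  8. create(b)  ⇒  FFFFFFFF.  {a→[0, 1, 2, 3, 4, 5, 6]; b→[7]}
  9. append(b, 1)  ⇒  FFFFFFFFF  {a→[0, 1, 2, 3, 4, 5, 6]; b→[7, 8]}
  10. truncate(b, 1)  ⇒  FFFFFFFF.  {a→[0, 1, 2, 3, 4, 5, 6]; b→[7]}
  11. create(c)  ⇒  FFFFFFFFF  {a→[0, 1, 2, 3, 4, 5, 6]; b→[7]; c→[8]}
  12. truncate(a, 5)  ⇒  FFFFF..FF  {a→[0, 1, 2, 3, 4]; b→[7]; c→[8]}

bitmap = FFFFF..FF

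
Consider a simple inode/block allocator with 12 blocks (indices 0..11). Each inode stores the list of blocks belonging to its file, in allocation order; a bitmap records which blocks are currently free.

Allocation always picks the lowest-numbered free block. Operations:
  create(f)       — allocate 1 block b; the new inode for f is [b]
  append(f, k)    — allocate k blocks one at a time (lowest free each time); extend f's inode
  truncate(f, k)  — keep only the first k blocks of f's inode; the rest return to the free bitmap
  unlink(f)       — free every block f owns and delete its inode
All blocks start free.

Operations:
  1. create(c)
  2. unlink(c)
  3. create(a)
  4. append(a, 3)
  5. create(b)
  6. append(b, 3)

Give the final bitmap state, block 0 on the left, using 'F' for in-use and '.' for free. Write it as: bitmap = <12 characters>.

[1] create(c) — c=0 (map F...........)
[2] unlink(c) —  (map ............)
[3] create(a) — a=0 (map F...........)
[4] append(a, 3) — a=0,1,2,3 (map FFFF........)
[5] create(b) — a=0,1,2,3 b=4 (map FFFFF.......)
[6] append(b, 3) — a=0,1,2,3 b=4,5,6,7 (map FFFFFFFF....)

bitmap = FFFFFFFF....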